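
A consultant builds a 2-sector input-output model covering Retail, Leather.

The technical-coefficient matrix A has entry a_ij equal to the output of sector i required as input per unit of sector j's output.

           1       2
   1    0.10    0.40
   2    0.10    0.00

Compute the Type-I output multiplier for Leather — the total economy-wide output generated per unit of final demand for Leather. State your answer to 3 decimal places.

I − A =
  [   0.90    -0.40]
  [  -0.10     1.00]
det(I−A) = (0.90)(1.00) − (-0.40)(-0.10) = 0.8600
adj(I−A) = [[1.00, 0.40], [0.10, 0.90]]
(I − A)⁻¹ = adj(I−A) / det(I−A) ≈
  [   1.1628     0.4651]
  [   0.1163     1.0465]
The output multiplier for sector j is the column-j sum of the Leontief inverse (I − A)⁻¹ = adj(I−A) / det(I−A).
Column 2 of adj(I−A): (0.40, 0.90); det(I−A) = 0.8600.
m_2 = (0.40 + 0.90) / 0.8600 = 1.30 / 0.8600 ≈ 1.512.

m_2 = 1.512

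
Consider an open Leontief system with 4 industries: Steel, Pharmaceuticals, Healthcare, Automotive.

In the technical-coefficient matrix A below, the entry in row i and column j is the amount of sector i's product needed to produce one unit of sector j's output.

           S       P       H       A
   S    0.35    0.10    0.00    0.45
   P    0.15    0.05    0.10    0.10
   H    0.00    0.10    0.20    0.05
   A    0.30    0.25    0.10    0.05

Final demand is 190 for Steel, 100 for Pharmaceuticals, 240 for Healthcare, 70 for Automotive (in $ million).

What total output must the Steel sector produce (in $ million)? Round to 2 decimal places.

I − A =
  [   0.65    -0.10     0.00    -0.45]
  [  -0.15     0.95    -0.10    -0.10]
  [   0.00    -0.10     0.80    -0.05]
  [  -0.30    -0.25    -0.10     0.95]
Compute the cofactors C_ij = (−1)^(i+j)·(3×3 minor ij) of I−A; the adjugate is their transpose:
adj(I−A) = Cᵀ =
  [ 0.685500   0.170000   0.064500   0.346000]
  [ 0.138750   0.382750   0.061500   0.109250]
  [ 0.033375   0.057875   0.408000   0.043375]
  [ 0.256500   0.160500   0.079500   0.475500]
det(I−A) = Σ_j (I−A)_1j·C_1j = (0.65)(0.685500) + (-0.10)(0.138750) + (0.00)(0.033375) + (-0.45)(0.256500) = 0.316275
(I − A)⁻¹ = adj(I−A) / det(I−A) ≈
  [   2.1674     0.5375     0.2039     1.0940]
  [   0.4387     1.2102     0.1945     0.3454]
  [   0.1055     0.1830     1.2900     0.1371]
  [   0.8110     0.5075     0.2514     1.5034]
x = (I − A)⁻¹ d = adj(I−A)·d / det(I−A), with det(I−A) = 0.316275:
  x_S = (0.685500·190 + 0.170000·100 + 0.064500·240 + 0.346000·70) / 0.316275 = 186.945 / 0.316275 ≈ 591.08
  x_P = (0.138750·190 + 0.382750·100 + 0.061500·240 + 0.109250·70) / 0.316275 = 87.045 / 0.316275 ≈ 275.22
  x_H = (0.033375·190 + 0.057875·100 + 0.408000·240 + 0.043375·70) / 0.316275 = 113.085 / 0.316275 ≈ 357.55
  x_A = (0.256500·190 + 0.160500·100 + 0.079500·240 + 0.475500·70) / 0.316275 = 117.15 / 0.316275 ≈ 370.41

x_S = 591.08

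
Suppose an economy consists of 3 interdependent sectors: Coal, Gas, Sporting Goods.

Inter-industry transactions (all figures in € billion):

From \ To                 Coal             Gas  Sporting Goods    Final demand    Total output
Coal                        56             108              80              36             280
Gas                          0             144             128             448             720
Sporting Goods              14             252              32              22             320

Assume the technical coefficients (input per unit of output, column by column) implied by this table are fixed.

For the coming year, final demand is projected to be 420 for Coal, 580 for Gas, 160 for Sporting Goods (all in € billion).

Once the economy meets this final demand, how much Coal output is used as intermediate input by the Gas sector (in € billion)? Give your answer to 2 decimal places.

Technical coefficients a_ij = z_ij / X_j:
  a_11 = 56/280 = 0.20, a_21 = 0/280 = 0.00, a_31 = 14/280 = 0.05
  a_12 = 108/720 = 0.15, a_22 = 144/720 = 0.20, a_32 = 252/720 = 0.35
  a_13 = 80/320 = 0.25, a_23 = 128/320 = 0.40, a_33 = 32/320 = 0.10
I − A =
  [   0.80    -0.15    -0.25]
  [   0.00     0.80    -0.40]
  [  -0.05    -0.35     0.90]
Cofactors of I−A, C_ij = (−1)^(i+j)·(minor ij) (rows/columns in the sector order above):
  C_11 = (0.80)(0.90) − (-0.40)(-0.35) = 0.5800
  C_12 = −[(0.00)(0.90) − (-0.40)(-0.05)] = 0.0200
  C_13 = (0.00)(-0.35) − (0.80)(-0.05) = 0.0400
  C_21 = −[(-0.15)(0.90) − (-0.25)(-0.35)] = 0.2225
  C_22 = (0.80)(0.90) − (-0.25)(-0.05) = 0.7075
  C_23 = −[(0.80)(-0.35) − (-0.15)(-0.05)] = 0.2875
  C_31 = (-0.15)(-0.40) − (-0.25)(0.80) = 0.2600
  C_32 = −[(0.80)(-0.40) − (-0.25)(0.00)] = 0.3200
  C_33 = (0.80)(0.80) − (-0.15)(0.00) = 0.6400
det(I−A) = Σ_j (I−A)_1j·C_1j = (0.80)(0.5800) + (-0.15)(0.0200) + (-0.25)(0.0400) = 0.4510
adj(I−A) = Cᵀ =
  [ 0.5800   0.2225   0.2600]
  [ 0.0200   0.7075   0.3200]
  [ 0.0400   0.2875   0.6400]
(I − A)⁻¹ = adj(I−A) / det(I−A) ≈
  [   1.2860     0.4933     0.5765]
  [   0.0443     1.5687     0.7095]
  [   0.0887     0.6375     1.4191]
First solve x = (I − A)⁻¹ d = adj(I−A)·d / det(I−A); in particular x_2 = (0.0200·420 + 0.7075·580 + 0.3200·160) / 0.4510 = 469.95 / 0.4510 ≈ 1042.0177.
Intermediate flow from 1 to 2: z_12 = a_12 · x_2 = 0.15 × 469.95 / 0.4510 = 70.4925 / 0.4510 ≈ 156.30.

z_12 = 156.30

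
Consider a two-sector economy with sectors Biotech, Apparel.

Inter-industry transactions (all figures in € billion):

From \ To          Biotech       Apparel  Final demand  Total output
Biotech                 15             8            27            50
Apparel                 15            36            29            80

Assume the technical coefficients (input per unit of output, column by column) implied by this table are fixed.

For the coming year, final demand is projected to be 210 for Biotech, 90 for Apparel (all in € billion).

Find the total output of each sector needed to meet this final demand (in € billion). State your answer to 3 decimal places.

Technical coefficients a_ij = z_ij / X_j:
  a_BB = 15/50 = 0.30, a_AB = 15/50 = 0.30
  a_BA = 8/80 = 0.10, a_AA = 36/80 = 0.45
I − A =
  [   0.70    -0.10]
  [  -0.30     0.55]
det(I−A) = (0.70)(0.55) − (-0.10)(-0.30) = 0.3550
adj(I−A) = [[0.55, 0.10], [0.30, 0.70]]
(I − A)⁻¹ = adj(I−A) / det(I−A) ≈
  [   1.5493     0.2817]
  [   0.8451     1.9718]
x = (I − A)⁻¹ d = adj(I−A)·d / det(I−A), with det(I−A) = 0.3550:
  x_B = (0.55·210 + 0.10·90) / 0.3550 = 124.50 / 0.3550 ≈ 350.704
  x_A = (0.30·210 + 0.70·90) / 0.3550 = 126.00 / 0.3550 ≈ 354.930

x_B = 350.704, x_A = 354.930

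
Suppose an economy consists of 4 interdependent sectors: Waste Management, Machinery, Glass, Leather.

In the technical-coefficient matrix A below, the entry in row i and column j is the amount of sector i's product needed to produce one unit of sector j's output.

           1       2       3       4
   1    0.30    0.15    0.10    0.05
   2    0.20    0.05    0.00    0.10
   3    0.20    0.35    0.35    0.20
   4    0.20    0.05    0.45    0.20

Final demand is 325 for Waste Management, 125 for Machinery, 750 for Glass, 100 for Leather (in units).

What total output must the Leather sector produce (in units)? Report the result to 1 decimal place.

I − A =
  [   0.70    -0.15    -0.10    -0.05]
  [  -0.20     0.95     0.00    -0.10]
  [  -0.20    -0.35     0.65    -0.20]
  [  -0.20    -0.05    -0.45     0.80]
Compute the cofactors C_ij = (−1)^(i+j)·(3×3 minor ij) of I−A; the adjugate is their transpose:
adj(I−A) = Cᵀ =
  [ 0.389500   0.103000   0.103625   0.063125]
  [ 0.108000   0.270000   0.054000   0.054000]
  [ 0.254000   0.230000   0.491500   0.167500]
  [ 0.247000   0.172000   0.305750   0.386750]
det(I−A) = Σ_j (I−A)_1j·C_1j = (0.70)(0.389500) + (-0.15)(0.108000) + (-0.10)(0.254000) + (-0.05)(0.247000) = 0.2187
(I − A)⁻¹ = adj(I−A) / det(I−A) ≈
  [   1.7810     0.4710     0.4738     0.2886]
  [   0.4938     1.2346     0.2469     0.2469]
  [   1.1614     1.0517     2.2474     0.7659]
  [   1.1294     0.7865     1.3980     1.7684]
x = (I − A)⁻¹ d = adj(I−A)·d / det(I−A), with det(I−A) = 0.2187:
  x_1 = (0.389500·325 + 0.103000·125 + 0.103625·750 + 0.063125·100) / 0.2187 = 223.49375 / 0.2187 ≈ 1021.9
  x_2 = (0.108000·325 + 0.270000·125 + 0.054000·750 + 0.054000·100) / 0.2187 = 114.75 / 0.2187 ≈ 524.7
  x_3 = (0.254000·325 + 0.230000·125 + 0.491500·750 + 0.167500·100) / 0.2187 = 496.675 / 0.2187 ≈ 2271.0
  x_4 = (0.247000·325 + 0.172000·125 + 0.305750·750 + 0.386750·100) / 0.2187 = 369.7625 / 0.2187 ≈ 1690.7

x_4 = 1690.7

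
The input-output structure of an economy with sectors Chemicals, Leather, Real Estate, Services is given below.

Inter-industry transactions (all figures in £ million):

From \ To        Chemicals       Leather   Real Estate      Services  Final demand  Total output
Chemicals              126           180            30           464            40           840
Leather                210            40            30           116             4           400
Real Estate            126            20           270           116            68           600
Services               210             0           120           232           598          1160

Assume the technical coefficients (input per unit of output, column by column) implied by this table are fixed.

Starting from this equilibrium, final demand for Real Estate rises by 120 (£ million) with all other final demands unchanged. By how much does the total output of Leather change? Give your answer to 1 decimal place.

Technical coefficients a_ij = z_ij / X_j:
  a_11 = 126/840 = 0.15, a_21 = 210/840 = 0.25, a_31 = 126/840 = 0.15, a_41 = 210/840 = 0.25
  a_12 = 180/400 = 0.45, a_22 = 40/400 = 0.10, a_32 = 20/400 = 0.05, a_42 = 0/400 = 0.00
  a_13 = 30/600 = 0.05, a_23 = 30/600 = 0.05, a_33 = 270/600 = 0.45, a_43 = 120/600 = 0.20
  a_14 = 464/1160 = 0.40, a_24 = 116/1160 = 0.10, a_34 = 116/1160 = 0.10, a_44 = 232/1160 = 0.20
I − A =
  [   0.85    -0.45    -0.05    -0.40]
  [  -0.25     0.90    -0.05    -0.10]
  [  -0.15    -0.05     0.55    -0.10]
  [  -0.25     0.00    -0.20     0.80]
Compute the cofactors C_ij = (−1)^(i+j)·(3×3 minor ij) of I−A; the adjugate is their transpose:
adj(I−A) = Cᵀ =
  [ 0.375000   0.195000   0.135000   0.228750]
  [ 0.129000   0.282750   0.077250   0.109500]
  [ 0.141750   0.094250   0.420750   0.135250]
  [ 0.152625   0.084500   0.147375   0.346000]
det(I−A) = Σ_j (I−A)_1j·C_1j = (0.85)(0.375000) + (-0.45)(0.129000) + (-0.05)(0.141750) + (-0.40)(0.152625) = 0.1925625
(I − A)⁻¹ = adj(I−A) / det(I−A) ≈
  [   1.9474     1.0127     0.7011     1.1879]
  [   0.6699     1.4684     0.4012     0.5686]
  [   0.7361     0.4895     2.1850     0.7024]
  [   0.7926     0.4388     0.7653     1.7968]
Δx = (I − A)⁻¹ Δd with Δd having +120 in the Real Estate component and 0 elsewhere.
So Δx_2 = L_23 · (+120), where L_23 = adj(I−A)_23 / det(I−A) = 0.077250 / 0.1925625.
Δx_2 = 0.077250 × (+120) / 0.1925625 = 9.27 / 0.1925625 ≈ 48.1.

Δx_2 = 48.1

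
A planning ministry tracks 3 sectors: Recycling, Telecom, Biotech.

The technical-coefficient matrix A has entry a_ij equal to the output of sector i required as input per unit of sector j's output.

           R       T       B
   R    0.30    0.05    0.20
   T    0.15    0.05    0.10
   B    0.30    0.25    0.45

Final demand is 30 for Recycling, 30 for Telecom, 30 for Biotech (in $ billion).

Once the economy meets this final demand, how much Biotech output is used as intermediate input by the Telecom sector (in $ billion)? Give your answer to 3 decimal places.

z_BT = 14.494

I − A =
  [   0.70    -0.05    -0.20]
  [  -0.15     0.95    -0.10]
  [  -0.30    -0.25     0.55]
Cofactors of I−A, C_ij = (−1)^(i+j)·(minor ij) (rows/columns in the sector order above):
  C_11 = (0.95)(0.55) − (-0.10)(-0.25) = 0.4975
  C_12 = −[(-0.15)(0.55) − (-0.10)(-0.30)] = 0.1125
  C_13 = (-0.15)(-0.25) − (0.95)(-0.30) = 0.3225
  C_21 = −[(-0.05)(0.55) − (-0.20)(-0.25)] = 0.0775
  C_22 = (0.70)(0.55) − (-0.20)(-0.30) = 0.3250
  C_23 = −[(0.70)(-0.25) − (-0.05)(-0.30)] = 0.1900
  C_31 = (-0.05)(-0.10) − (-0.20)(0.95) = 0.1950
  C_32 = −[(0.70)(-0.10) − (-0.20)(-0.15)] = 0.1000
  C_33 = (0.70)(0.95) − (-0.05)(-0.15) = 0.6575
det(I−A) = Σ_j (I−A)_1j·C_1j = (0.70)(0.4975) + (-0.05)(0.1125) + (-0.20)(0.3225) = 0.278125
adj(I−A) = Cᵀ =
  [ 0.4975   0.0775   0.1950]
  [ 0.1125   0.3250   0.1000]
  [ 0.3225   0.1900   0.6575]
(I − A)⁻¹ = adj(I−A) / det(I−A) ≈
  [   1.7888     0.2787     0.7011]
  [   0.4045     1.1685     0.3596]
  [   1.1596     0.6831     2.3640]
First solve x = (I − A)⁻¹ d = adj(I−A)·d / det(I−A); in particular x_T = (0.1125·30 + 0.3250·30 + 0.1000·30) / 0.278125 = 16.125 / 0.278125 ≈ 57.97753.
Intermediate flow from B to T: z_BT = a_BT · x_T = 0.25 × 16.125 / 0.278125 = 4.03125 / 0.278125 ≈ 14.494.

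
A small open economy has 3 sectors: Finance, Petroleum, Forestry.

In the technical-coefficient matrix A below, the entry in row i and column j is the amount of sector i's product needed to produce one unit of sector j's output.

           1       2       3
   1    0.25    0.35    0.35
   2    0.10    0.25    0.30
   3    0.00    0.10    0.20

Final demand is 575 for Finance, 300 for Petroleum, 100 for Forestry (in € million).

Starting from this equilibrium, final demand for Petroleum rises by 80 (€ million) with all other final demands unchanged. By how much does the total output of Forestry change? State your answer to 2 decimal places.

Δx_3 = 15.15

I − A =
  [   0.75    -0.35    -0.35]
  [  -0.10     0.75    -0.30]
  [   0.00    -0.10     0.80]
Cofactors of I−A, C_ij = (−1)^(i+j)·(minor ij) (rows/columns in the sector order above):
  C_11 = (0.75)(0.80) − (-0.30)(-0.10) = 0.5700
  C_12 = −[(-0.10)(0.80) − (-0.30)(0.00)] = 0.0800
  C_13 = (-0.10)(-0.10) − (0.75)(0.00) = 0.0100
  C_21 = −[(-0.35)(0.80) − (-0.35)(-0.10)] = 0.3150
  C_22 = (0.75)(0.80) − (-0.35)(0.00) = 0.6000
  C_23 = −[(0.75)(-0.10) − (-0.35)(0.00)] = 0.0750
  C_31 = (-0.35)(-0.30) − (-0.35)(0.75) = 0.3675
  C_32 = −[(0.75)(-0.30) − (-0.35)(-0.10)] = 0.2600
  C_33 = (0.75)(0.75) − (-0.35)(-0.10) = 0.5275
det(I−A) = Σ_j (I−A)_1j·C_1j = (0.75)(0.5700) + (-0.35)(0.0800) + (-0.35)(0.0100) = 0.3960
adj(I−A) = Cᵀ =
  [ 0.5700   0.3150   0.3675]
  [ 0.0800   0.6000   0.2600]
  [ 0.0100   0.0750   0.5275]
(I − A)⁻¹ = adj(I−A) / det(I−A) ≈
  [   1.4394     0.7955     0.9280]
  [   0.2020     1.5152     0.6566]
  [   0.0253     0.1894     1.3321]
Δx = (I − A)⁻¹ Δd with Δd having +80 in the Petroleum component and 0 elsewhere.
So Δx_3 = L_32 · (+80), where L_32 = adj(I−A)_32 / det(I−A) = 0.0750 / 0.3960.
Δx_3 = 0.0750 × (+80) / 0.3960 = 6.00 / 0.3960 ≈ 15.15.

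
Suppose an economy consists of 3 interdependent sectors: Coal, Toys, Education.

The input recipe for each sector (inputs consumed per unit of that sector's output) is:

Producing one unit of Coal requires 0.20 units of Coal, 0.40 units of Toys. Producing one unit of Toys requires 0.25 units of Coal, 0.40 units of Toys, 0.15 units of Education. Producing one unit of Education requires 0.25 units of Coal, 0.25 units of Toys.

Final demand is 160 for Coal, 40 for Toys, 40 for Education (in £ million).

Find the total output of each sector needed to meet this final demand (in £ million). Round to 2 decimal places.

I − A =
  [   0.80    -0.25    -0.25]
  [  -0.40     0.60    -0.25]
  [   0.00    -0.15     1.00]
Cofactors of I−A, C_ij = (−1)^(i+j)·(minor ij) (rows/columns in the sector order above):
  C_11 = (0.60)(1.00) − (-0.25)(-0.15) = 0.5625
  C_12 = −[(-0.40)(1.00) − (-0.25)(0.00)] = 0.4000
  C_13 = (-0.40)(-0.15) − (0.60)(0.00) = 0.0600
  C_21 = −[(-0.25)(1.00) − (-0.25)(-0.15)] = 0.2875
  C_22 = (0.80)(1.00) − (-0.25)(0.00) = 0.8000
  C_23 = −[(0.80)(-0.15) − (-0.25)(0.00)] = 0.1200
  C_31 = (-0.25)(-0.25) − (-0.25)(0.60) = 0.2125
  C_32 = −[(0.80)(-0.25) − (-0.25)(-0.40)] = 0.3000
  C_33 = (0.80)(0.60) − (-0.25)(-0.40) = 0.3800
det(I−A) = Σ_j (I−A)_1j·C_1j = (0.80)(0.5625) + (-0.25)(0.4000) + (-0.25)(0.0600) = 0.3350
adj(I−A) = Cᵀ =
  [ 0.5625   0.2875   0.2125]
  [ 0.4000   0.8000   0.3000]
  [ 0.0600   0.1200   0.3800]
(I − A)⁻¹ = adj(I−A) / det(I−A) ≈
  [   1.6791     0.8582     0.6343]
  [   1.1940     2.3881     0.8955]
  [   0.1791     0.3582     1.1343]
x = (I − A)⁻¹ d = adj(I−A)·d / det(I−A), with det(I−A) = 0.3350:
  x_C = (0.5625·160 + 0.2875·40 + 0.2125·40) / 0.3350 = 110.00 / 0.3350 ≈ 328.36
  x_T = (0.4000·160 + 0.8000·40 + 0.3000·40) / 0.3350 = 108.00 / 0.3350 ≈ 322.39
  x_E = (0.0600·160 + 0.1200·40 + 0.3800·40) / 0.3350 = 29.60 / 0.3350 ≈ 88.36

x_C = 328.36, x_T = 322.39, x_E = 88.36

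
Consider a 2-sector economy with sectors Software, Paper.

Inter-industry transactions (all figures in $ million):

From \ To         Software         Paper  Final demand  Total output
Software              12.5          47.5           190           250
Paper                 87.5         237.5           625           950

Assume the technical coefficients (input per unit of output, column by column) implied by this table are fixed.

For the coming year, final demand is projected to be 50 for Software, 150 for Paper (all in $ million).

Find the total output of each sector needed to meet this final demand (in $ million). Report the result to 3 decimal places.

x_1 = 64.748, x_2 = 230.216

Technical coefficients a_ij = z_ij / X_j:
  a_11 = 12.5/250 = 0.05, a_21 = 87.5/250 = 0.35
  a_12 = 47.5/950 = 0.05, a_22 = 237.5/950 = 0.25
I − A =
  [   0.95    -0.05]
  [  -0.35     0.75]
det(I−A) = (0.95)(0.75) − (-0.05)(-0.35) = 0.6950
adj(I−A) = [[0.75, 0.05], [0.35, 0.95]]
(I − A)⁻¹ = adj(I−A) / det(I−A) ≈
  [   1.0791     0.0719]
  [   0.5036     1.3669]
x = (I − A)⁻¹ d = adj(I−A)·d / det(I−A), with det(I−A) = 0.6950:
  x_1 = (0.75·50 + 0.05·150) / 0.6950 = 45.00 / 0.6950 ≈ 64.748
  x_2 = (0.35·50 + 0.95·150) / 0.6950 = 160.00 / 0.6950 ≈ 230.216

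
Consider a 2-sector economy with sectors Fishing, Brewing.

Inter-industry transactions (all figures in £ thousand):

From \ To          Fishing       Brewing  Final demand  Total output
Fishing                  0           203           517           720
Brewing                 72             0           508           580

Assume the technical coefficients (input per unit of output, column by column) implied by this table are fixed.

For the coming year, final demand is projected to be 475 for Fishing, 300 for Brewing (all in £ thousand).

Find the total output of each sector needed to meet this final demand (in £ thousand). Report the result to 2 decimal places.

Technical coefficients a_ij = z_ij / X_j:
  a_11 = 0/720 = 0.00, a_21 = 72/720 = 0.10
  a_12 = 203/580 = 0.35, a_22 = 0/580 = 0.00
I − A =
  [   1.00    -0.35]
  [  -0.10     1.00]
det(I−A) = (1.00)(1.00) − (-0.35)(-0.10) = 0.9650
adj(I−A) = [[1.00, 0.35], [0.10, 1.00]]
(I − A)⁻¹ = adj(I−A) / det(I−A) ≈
  [   1.0363     0.3627]
  [   0.1036     1.0363]
x = (I − A)⁻¹ d = adj(I−A)·d / det(I−A), with det(I−A) = 0.9650:
  x_1 = (1.00·475 + 0.35·300) / 0.9650 = 580.00 / 0.9650 ≈ 601.04
  x_2 = (0.10·475 + 1.00·300) / 0.9650 = 347.50 / 0.9650 ≈ 360.10

x_1 = 601.04, x_2 = 360.10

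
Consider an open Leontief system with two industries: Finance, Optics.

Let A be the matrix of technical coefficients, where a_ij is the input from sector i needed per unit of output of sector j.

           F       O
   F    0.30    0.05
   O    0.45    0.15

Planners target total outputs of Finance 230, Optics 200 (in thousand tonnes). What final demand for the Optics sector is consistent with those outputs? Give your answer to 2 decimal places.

d_O = 66.50

I − A =
  [   0.70    -0.05]
  [  -0.45     0.85]
d = (I − A) x:
  d_F = (+0.70)·230 + (-0.05)·200 = 151.00
  d_O = (-0.45)·230 + (+0.85)·200 = 66.50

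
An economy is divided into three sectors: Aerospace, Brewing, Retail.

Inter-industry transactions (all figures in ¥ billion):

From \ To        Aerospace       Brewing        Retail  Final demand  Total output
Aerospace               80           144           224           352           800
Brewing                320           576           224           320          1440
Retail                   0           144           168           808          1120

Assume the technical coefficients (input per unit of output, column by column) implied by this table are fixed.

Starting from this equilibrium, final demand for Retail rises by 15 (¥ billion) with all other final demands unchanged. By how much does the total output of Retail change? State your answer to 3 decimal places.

Δx_R = 18.797

Technical coefficients a_ij = z_ij / X_j:
  a_AA = 80/800 = 0.10, a_BA = 320/800 = 0.40, a_RA = 0/800 = 0.00
  a_AB = 144/1440 = 0.10, a_BB = 576/1440 = 0.40, a_RB = 144/1440 = 0.10
  a_AR = 224/1120 = 0.20, a_BR = 224/1120 = 0.20, a_RR = 168/1120 = 0.15
I − A =
  [   0.90    -0.10    -0.20]
  [  -0.40     0.60    -0.20]
  [   0.00    -0.10     0.85]
Cofactors of I−A, C_ij = (−1)^(i+j)·(minor ij) (rows/columns in the sector order above):
  C_11 = (0.60)(0.85) − (-0.20)(-0.10) = 0.4900
  C_12 = −[(-0.40)(0.85) − (-0.20)(0.00)] = 0.3400
  C_13 = (-0.40)(-0.10) − (0.60)(0.00) = 0.0400
  C_21 = −[(-0.10)(0.85) − (-0.20)(-0.10)] = 0.1050
  C_22 = (0.90)(0.85) − (-0.20)(0.00) = 0.7650
  C_23 = −[(0.90)(-0.10) − (-0.10)(0.00)] = 0.0900
  C_31 = (-0.10)(-0.20) − (-0.20)(0.60) = 0.1400
  C_32 = −[(0.90)(-0.20) − (-0.20)(-0.40)] = 0.2600
  C_33 = (0.90)(0.60) − (-0.10)(-0.40) = 0.5000
det(I−A) = Σ_j (I−A)_1j·C_1j = (0.90)(0.4900) + (-0.10)(0.3400) + (-0.20)(0.0400) = 0.3990
adj(I−A) = Cᵀ =
  [ 0.4900   0.1050   0.1400]
  [ 0.3400   0.7650   0.2600]
  [ 0.0400   0.0900   0.5000]
(I − A)⁻¹ = adj(I−A) / det(I−A) ≈
  [   1.2281     0.2632     0.3509]
  [   0.8521     1.9173     0.6516]
  [   0.1003     0.2256     1.2531]
Δx = (I − A)⁻¹ Δd with Δd having +15 in the Retail component and 0 elsewhere.
So Δx_R = L_RR · (+15), where L_RR = adj(I−A)_RR / det(I−A) = 0.5000 / 0.3990.
Δx_R = 0.5000 × (+15) / 0.3990 = 7.50 / 0.3990 ≈ 18.797.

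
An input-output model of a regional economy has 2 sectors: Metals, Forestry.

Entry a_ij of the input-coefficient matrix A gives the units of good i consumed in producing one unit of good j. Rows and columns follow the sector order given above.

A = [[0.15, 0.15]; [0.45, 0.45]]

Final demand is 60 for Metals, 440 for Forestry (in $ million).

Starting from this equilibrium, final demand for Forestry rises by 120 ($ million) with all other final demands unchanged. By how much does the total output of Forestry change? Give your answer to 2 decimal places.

Δx_F = 255.00

I − A =
  [   0.85    -0.15]
  [  -0.45     0.55]
det(I−A) = (0.85)(0.55) − (-0.15)(-0.45) = 0.4000
adj(I−A) = [[0.55, 0.15], [0.45, 0.85]]
(I − A)⁻¹ = adj(I−A) / det(I−A) ≈
  [   1.3750     0.3750]
  [   1.1250     2.1250]
Δx = (I − A)⁻¹ Δd with Δd having +120 in the Forestry component and 0 elsewhere.
So Δx_F = L_FF · (+120), where L_FF = adj(I−A)_FF / det(I−A) = 0.85 / 0.4000.
Δx_F = 0.85 × (+120) / 0.4000 = 102.00 / 0.4000 = 255.00.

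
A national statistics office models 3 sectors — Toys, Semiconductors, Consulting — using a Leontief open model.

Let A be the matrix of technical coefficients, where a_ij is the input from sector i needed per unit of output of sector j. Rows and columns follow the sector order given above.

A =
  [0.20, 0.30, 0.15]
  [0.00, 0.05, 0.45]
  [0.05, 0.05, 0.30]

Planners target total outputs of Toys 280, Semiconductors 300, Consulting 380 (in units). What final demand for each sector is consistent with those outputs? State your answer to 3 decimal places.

I − A =
  [   0.80    -0.30    -0.15]
  [   0.00     0.95    -0.45]
  [  -0.05    -0.05     0.70]
d = (I − A) x:
  d_1 = (+0.80)·280 + (-0.30)·300 + (-0.15)·380 = 77.000
  d_2 = (+0.00)·280 + (+0.95)·300 + (-0.45)·380 = 114.000
  d_3 = (-0.05)·280 + (-0.05)·300 + (+0.70)·380 = 237.000

d_1 = 77.000, d_2 = 114.000, d_3 = 237.000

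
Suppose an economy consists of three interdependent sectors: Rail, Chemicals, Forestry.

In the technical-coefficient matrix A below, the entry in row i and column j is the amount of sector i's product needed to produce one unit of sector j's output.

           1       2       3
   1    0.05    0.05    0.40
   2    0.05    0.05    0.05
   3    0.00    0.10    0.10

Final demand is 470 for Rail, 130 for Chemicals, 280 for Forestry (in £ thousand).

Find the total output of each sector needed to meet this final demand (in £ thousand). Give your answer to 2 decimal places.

I − A =
  [   0.95    -0.05    -0.40]
  [  -0.05     0.95    -0.05]
  [   0.00    -0.10     0.90]
Cofactors of I−A, C_ij = (−1)^(i+j)·(minor ij) (rows/columns in the sector order above):
  C_11 = (0.95)(0.90) − (-0.05)(-0.10) = 0.8500
  C_12 = −[(-0.05)(0.90) − (-0.05)(0.00)] = 0.0450
  C_13 = (-0.05)(-0.10) − (0.95)(0.00) = 0.0050
  C_21 = −[(-0.05)(0.90) − (-0.40)(-0.10)] = 0.0850
  C_22 = (0.95)(0.90) − (-0.40)(0.00) = 0.8550
  C_23 = −[(0.95)(-0.10) − (-0.05)(0.00)] = 0.0950
  C_31 = (-0.05)(-0.05) − (-0.40)(0.95) = 0.3825
  C_32 = −[(0.95)(-0.05) − (-0.40)(-0.05)] = 0.0675
  C_33 = (0.95)(0.95) − (-0.05)(-0.05) = 0.9000
det(I−A) = Σ_j (I−A)_1j·C_1j = (0.95)(0.8500) + (-0.05)(0.0450) + (-0.40)(0.0050) = 0.80325
adj(I−A) = Cᵀ =
  [ 0.8500   0.0850   0.3825]
  [ 0.0450   0.8550   0.0675]
  [ 0.0050   0.0950   0.9000]
(I − A)⁻¹ = adj(I−A) / det(I−A) ≈
  [   1.0582     0.1058     0.4762]
  [   0.0560     1.0644     0.0840]
  [   0.0062     0.1183     1.1204]
x = (I − A)⁻¹ d = adj(I−A)·d / det(I−A), with det(I−A) = 0.80325:
  x_1 = (0.8500·470 + 0.0850·130 + 0.3825·280) / 0.80325 = 517.65 / 0.80325 ≈ 644.44
  x_2 = (0.0450·470 + 0.8550·130 + 0.0675·280) / 0.80325 = 151.20 / 0.80325 ≈ 188.24
  x_3 = (0.0050·470 + 0.0950·130 + 0.9000·280) / 0.80325 = 266.70 / 0.80325 ≈ 332.03

x_1 = 644.44, x_2 = 188.24, x_3 = 332.03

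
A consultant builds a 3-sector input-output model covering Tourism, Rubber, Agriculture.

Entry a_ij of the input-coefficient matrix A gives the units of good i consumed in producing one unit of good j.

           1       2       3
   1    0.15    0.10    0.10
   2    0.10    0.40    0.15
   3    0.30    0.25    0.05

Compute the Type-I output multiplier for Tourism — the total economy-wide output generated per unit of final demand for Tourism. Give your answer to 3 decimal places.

m_1 = 2.099

I − A =
  [   0.85    -0.10    -0.10]
  [  -0.10     0.60    -0.15]
  [  -0.30    -0.25     0.95]
Cofactors of I−A, C_ij = (−1)^(i+j)·(minor ij) (rows/columns in the sector order above):
  C_11 = (0.60)(0.95) − (-0.15)(-0.25) = 0.5325
  C_12 = −[(-0.10)(0.95) − (-0.15)(-0.30)] = 0.1400
  C_13 = (-0.10)(-0.25) − (0.60)(-0.30) = 0.2050
  C_21 = −[(-0.10)(0.95) − (-0.10)(-0.25)] = 0.1200
  C_22 = (0.85)(0.95) − (-0.10)(-0.30) = 0.7775
  C_23 = −[(0.85)(-0.25) − (-0.10)(-0.30)] = 0.2425
  C_31 = (-0.10)(-0.15) − (-0.10)(0.60) = 0.0750
  C_32 = −[(0.85)(-0.15) − (-0.10)(-0.10)] = 0.1375
  C_33 = (0.85)(0.60) − (-0.10)(-0.10) = 0.5000
det(I−A) = Σ_j (I−A)_1j·C_1j = (0.85)(0.5325) + (-0.10)(0.1400) + (-0.10)(0.2050) = 0.418125
adj(I−A) = Cᵀ =
  [ 0.5325   0.1200   0.0750]
  [ 0.1400   0.7775   0.1375]
  [ 0.2050   0.2425   0.5000]
(I − A)⁻¹ = adj(I−A) / det(I−A) ≈
  [   1.2735     0.2870     0.1794]
  [   0.3348     1.8595     0.3288]
  [   0.4903     0.5800     1.1958]
The output multiplier for sector j is the column-j sum of the Leontief inverse (I − A)⁻¹ = adj(I−A) / det(I−A).
Column 1 of adj(I−A): (0.5325, 0.1400, 0.2050); det(I−A) = 0.418125.
m_1 = (0.5325 + 0.1400 + 0.2050) / 0.418125 = 0.8775 / 0.418125 ≈ 2.099.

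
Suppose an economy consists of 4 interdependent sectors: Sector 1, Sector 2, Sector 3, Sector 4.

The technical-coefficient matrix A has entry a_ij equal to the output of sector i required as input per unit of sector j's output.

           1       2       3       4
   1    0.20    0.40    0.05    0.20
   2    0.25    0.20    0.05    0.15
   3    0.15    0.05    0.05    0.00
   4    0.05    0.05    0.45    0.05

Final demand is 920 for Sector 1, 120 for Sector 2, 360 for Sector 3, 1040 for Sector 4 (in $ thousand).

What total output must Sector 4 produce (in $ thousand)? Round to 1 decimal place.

x_4 = 1649.1

I − A =
  [   0.80    -0.40    -0.05    -0.20]
  [  -0.25     0.80    -0.05    -0.15]
  [  -0.15    -0.05     0.95     0.00]
  [  -0.05    -0.05    -0.45     0.95]
Compute the cofactors C_ij = (−1)^(i+j)·(3×3 minor ij) of I−A; the adjugate is their transpose:
adj(I−A) = Cᵀ =
  [ 0.709125   0.377375   0.156125   0.208875]
  [ 0.250000   0.691875   0.126250   0.161875]
  [ 0.125125   0.096000   0.493500   0.041500]
  [ 0.109750   0.101750   0.248625   0.501375]
det(I−A) = Σ_j (I−A)_1j·C_1j = (0.80)(0.709125) + (-0.40)(0.250000) + (-0.05)(0.125125) + (-0.20)(0.109750) = 0.43909375
(I − A)⁻¹ = adj(I−A) / det(I−A) ≈
  [   1.6150     0.8594     0.3556     0.4757]
  [   0.5694     1.5757     0.2875     0.3687]
  [   0.2850     0.2186     1.1239     0.0945]
  [   0.2499     0.2317     0.5662     1.1418]
x = (I − A)⁻¹ d = adj(I−A)·d / det(I−A), with det(I−A) = 0.43909375:
  x_1 = (0.709125·920 + 0.377375·120 + 0.156125·360 + 0.208875·1040) / 0.43909375 = 971.115 / 0.43909375 ≈ 2211.6
  x_2 = (0.250000·920 + 0.691875·120 + 0.126250·360 + 0.161875·1040) / 0.43909375 = 526.825 / 0.43909375 ≈ 1199.8
  x_3 = (0.125125·920 + 0.096000·120 + 0.493500·360 + 0.041500·1040) / 0.43909375 = 347.455 / 0.43909375 ≈ 791.3
  x_4 = (0.109750·920 + 0.101750·120 + 0.248625·360 + 0.501375·1040) / 0.43909375 = 724.115 / 0.43909375 ≈ 1649.1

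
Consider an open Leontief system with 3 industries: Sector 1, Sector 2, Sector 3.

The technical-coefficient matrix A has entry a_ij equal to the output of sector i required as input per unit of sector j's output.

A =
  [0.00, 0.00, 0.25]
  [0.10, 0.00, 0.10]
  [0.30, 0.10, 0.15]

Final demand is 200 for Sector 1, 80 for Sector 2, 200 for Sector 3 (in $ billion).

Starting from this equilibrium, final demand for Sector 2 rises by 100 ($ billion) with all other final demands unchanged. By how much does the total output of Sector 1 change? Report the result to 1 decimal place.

Δx_1 = 3.3

I − A =
  [   1.00     0.00    -0.25]
  [  -0.10     1.00    -0.10]
  [  -0.30    -0.10     0.85]
Cofactors of I−A, C_ij = (−1)^(i+j)·(minor ij) (rows/columns in the sector order above):
  C_11 = (1.00)(0.85) − (-0.10)(-0.10) = 0.8400
  C_12 = −[(-0.10)(0.85) − (-0.10)(-0.30)] = 0.1150
  C_13 = (-0.10)(-0.10) − (1.00)(-0.30) = 0.3100
  C_21 = −[(0.00)(0.85) − (-0.25)(-0.10)] = 0.0250
  C_22 = (1.00)(0.85) − (-0.25)(-0.30) = 0.7750
  C_23 = −[(1.00)(-0.10) − (0.00)(-0.30)] = 0.1000
  C_31 = (0.00)(-0.10) − (-0.25)(1.00) = 0.2500
  C_32 = −[(1.00)(-0.10) − (-0.25)(-0.10)] = 0.1250
  C_33 = (1.00)(1.00) − (0.00)(-0.10) = 1.0000
det(I−A) = Σ_j (I−A)_1j·C_1j = (1.00)(0.8400) + (0.00)(0.1150) + (-0.25)(0.3100) = 0.7625
adj(I−A) = Cᵀ =
  [ 0.8400   0.0250   0.2500]
  [ 0.1150   0.7750   0.1250]
  [ 0.3100   0.1000   1.0000]
(I − A)⁻¹ = adj(I−A) / det(I−A) ≈
  [   1.1016     0.0328     0.3279]
  [   0.1508     1.0164     0.1639]
  [   0.4066     0.1311     1.3115]
Δx = (I − A)⁻¹ Δd with Δd having +100 in the Sector 2 component and 0 elsewhere.
So Δx_1 = L_12 · (+100), where L_12 = adj(I−A)_12 / det(I−A) = 0.0250 / 0.7625.
Δx_1 = 0.0250 × (+100) / 0.7625 = 2.50 / 0.7625 ≈ 3.3.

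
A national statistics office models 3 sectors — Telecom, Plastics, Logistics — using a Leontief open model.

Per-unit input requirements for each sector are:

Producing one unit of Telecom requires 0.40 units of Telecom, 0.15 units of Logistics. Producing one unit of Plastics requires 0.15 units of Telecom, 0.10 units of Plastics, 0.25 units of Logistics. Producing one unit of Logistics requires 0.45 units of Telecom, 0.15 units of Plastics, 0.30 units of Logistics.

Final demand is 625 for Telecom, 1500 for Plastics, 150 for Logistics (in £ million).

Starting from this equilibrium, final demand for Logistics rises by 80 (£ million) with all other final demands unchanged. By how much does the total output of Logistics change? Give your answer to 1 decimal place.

I − A =
  [   0.60    -0.15    -0.45]
  [   0.00     0.90    -0.15]
  [  -0.15    -0.25     0.70]
Cofactors of I−A, C_ij = (−1)^(i+j)·(minor ij) (rows/columns in the sector order above):
  C_11 = (0.90)(0.70) − (-0.15)(-0.25) = 0.5925
  C_12 = −[(0.00)(0.70) − (-0.15)(-0.15)] = 0.0225
  C_13 = (0.00)(-0.25) − (0.90)(-0.15) = 0.1350
  C_21 = −[(-0.15)(0.70) − (-0.45)(-0.25)] = 0.2175
  C_22 = (0.60)(0.70) − (-0.45)(-0.15) = 0.3525
  C_23 = −[(0.60)(-0.25) − (-0.15)(-0.15)] = 0.1725
  C_31 = (-0.15)(-0.15) − (-0.45)(0.90) = 0.4275
  C_32 = −[(0.60)(-0.15) − (-0.45)(0.00)] = 0.0900
  C_33 = (0.60)(0.90) − (-0.15)(0.00) = 0.5400
det(I−A) = Σ_j (I−A)_1j·C_1j = (0.60)(0.5925) + (-0.15)(0.0225) + (-0.45)(0.1350) = 0.291375
adj(I−A) = Cᵀ =
  [ 0.5925   0.2175   0.4275]
  [ 0.0225   0.3525   0.0900]
  [ 0.1350   0.1725   0.5400]
(I − A)⁻¹ = adj(I−A) / det(I−A) ≈
  [   2.0335     0.7465     1.4672]
  [   0.0772     1.2098     0.3089]
  [   0.4633     0.5920     1.8533]
Δx = (I − A)⁻¹ Δd with Δd having +80 in the Logistics component and 0 elsewhere.
So Δx_L = L_LL · (+80), where L_LL = adj(I−A)_LL / det(I−A) = 0.5400 / 0.291375.
Δx_L = 0.5400 × (+80) / 0.291375 = 43.20 / 0.291375 ≈ 148.3.

Δx_L = 148.3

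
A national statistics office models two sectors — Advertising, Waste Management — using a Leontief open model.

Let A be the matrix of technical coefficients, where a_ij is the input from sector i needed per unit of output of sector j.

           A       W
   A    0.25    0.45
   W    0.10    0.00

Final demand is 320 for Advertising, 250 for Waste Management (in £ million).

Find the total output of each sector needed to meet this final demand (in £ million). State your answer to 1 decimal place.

x_A = 613.5, x_W = 311.3

I − A =
  [   0.75    -0.45]
  [  -0.10     1.00]
det(I−A) = (0.75)(1.00) − (-0.45)(-0.10) = 0.7050
adj(I−A) = [[1.00, 0.45], [0.10, 0.75]]
(I − A)⁻¹ = adj(I−A) / det(I−A) ≈
  [   1.4184     0.6383]
  [   0.1418     1.0638]
x = (I − A)⁻¹ d = adj(I−A)·d / det(I−A), with det(I−A) = 0.7050:
  x_A = (1.00·320 + 0.45·250) / 0.7050 = 432.50 / 0.7050 ≈ 613.5
  x_W = (0.10·320 + 0.75·250) / 0.7050 = 219.50 / 0.7050 ≈ 311.3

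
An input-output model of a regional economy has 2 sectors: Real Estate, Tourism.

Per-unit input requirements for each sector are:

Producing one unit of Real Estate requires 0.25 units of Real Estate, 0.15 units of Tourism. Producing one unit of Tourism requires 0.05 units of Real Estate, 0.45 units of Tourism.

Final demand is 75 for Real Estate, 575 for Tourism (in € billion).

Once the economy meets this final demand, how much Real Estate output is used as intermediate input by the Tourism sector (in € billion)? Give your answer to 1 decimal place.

I − A =
  [   0.75    -0.05]
  [  -0.15     0.55]
det(I−A) = (0.75)(0.55) − (-0.05)(-0.15) = 0.4050
adj(I−A) = [[0.55, 0.05], [0.15, 0.75]]
(I − A)⁻¹ = adj(I−A) / det(I−A) ≈
  [   1.3580     0.1235]
  [   0.3704     1.8519]
First solve x = (I − A)⁻¹ d = adj(I−A)·d / det(I−A); in particular x_2 = (0.15·75 + 0.75·575) / 0.4050 = 442.50 / 0.4050 ≈ 1092.593.
Intermediate flow from 1 to 2: z_12 = a_12 · x_2 = 0.05 × 442.50 / 0.4050 = 22.125 / 0.4050 ≈ 54.6.

z_12 = 54.6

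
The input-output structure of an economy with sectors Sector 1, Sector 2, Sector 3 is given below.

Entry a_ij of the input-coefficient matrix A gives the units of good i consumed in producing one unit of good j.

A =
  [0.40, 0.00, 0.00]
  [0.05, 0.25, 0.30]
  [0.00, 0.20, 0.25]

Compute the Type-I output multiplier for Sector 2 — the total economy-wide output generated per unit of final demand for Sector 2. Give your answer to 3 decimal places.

m_2 = 1.891

I − A =
  [   0.60     0.00     0.00]
  [  -0.05     0.75    -0.30]
  [   0.00    -0.20     0.75]
Cofactors of I−A, C_ij = (−1)^(i+j)·(minor ij) (rows/columns in the sector order above):
  C_11 = (0.75)(0.75) − (-0.30)(-0.20) = 0.5025
  C_12 = −[(-0.05)(0.75) − (-0.30)(0.00)] = 0.0375
  C_13 = (-0.05)(-0.20) − (0.75)(0.00) = 0.0100
  C_21 = −[(0.00)(0.75) − (0.00)(-0.20)] = 0.0000
  C_22 = (0.60)(0.75) − (0.00)(0.00) = 0.4500
  C_23 = −[(0.60)(-0.20) − (0.00)(0.00)] = 0.1200
  C_31 = (0.00)(-0.30) − (0.00)(0.75) = 0.0000
  C_32 = −[(0.60)(-0.30) − (0.00)(-0.05)] = 0.1800
  C_33 = (0.60)(0.75) − (0.00)(-0.05) = 0.4500
det(I−A) = Σ_j (I−A)_1j·C_1j = (0.60)(0.5025) + (0.00)(0.0375) + (0.00)(0.0100) = 0.3015
adj(I−A) = Cᵀ =
  [ 0.5025   0.0000   0.0000]
  [ 0.0375   0.4500   0.1800]
  [ 0.0100   0.1200   0.4500]
(I − A)⁻¹ = adj(I−A) / det(I−A) ≈
  [   1.6667     0.0000     0.0000]
  [   0.1244     1.4925     0.5970]
  [   0.0332     0.3980     1.4925]
The output multiplier for sector j is the column-j sum of the Leontief inverse (I − A)⁻¹ = adj(I−A) / det(I−A).
Column 2 of adj(I−A): (0.0000, 0.4500, 0.1200); det(I−A) = 0.3015.
m_2 = (0.0000 + 0.4500 + 0.1200) / 0.3015 = 0.57 / 0.3015 ≈ 1.891.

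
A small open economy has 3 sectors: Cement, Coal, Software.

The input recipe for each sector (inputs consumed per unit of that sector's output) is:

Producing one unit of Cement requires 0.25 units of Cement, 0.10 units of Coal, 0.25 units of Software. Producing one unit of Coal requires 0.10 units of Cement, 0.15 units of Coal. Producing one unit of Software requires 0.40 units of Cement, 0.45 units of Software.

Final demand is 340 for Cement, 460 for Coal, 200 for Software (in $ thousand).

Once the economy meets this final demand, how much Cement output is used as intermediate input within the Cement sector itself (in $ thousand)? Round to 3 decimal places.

I − A =
  [   0.75    -0.10    -0.40]
  [  -0.10     0.85     0.00]
  [  -0.25     0.00     0.55]
Cofactors of I−A, C_ij = (−1)^(i+j)·(minor ij) (rows/columns in the sector order above):
  C_11 = (0.85)(0.55) − (0.00)(0.00) = 0.4675
  C_12 = −[(-0.10)(0.55) − (0.00)(-0.25)] = 0.0550
  C_13 = (-0.10)(0.00) − (0.85)(-0.25) = 0.2125
  C_21 = −[(-0.10)(0.55) − (-0.40)(0.00)] = 0.0550
  C_22 = (0.75)(0.55) − (-0.40)(-0.25) = 0.3125
  C_23 = −[(0.75)(0.00) − (-0.10)(-0.25)] = 0.0250
  C_31 = (-0.10)(0.00) − (-0.40)(0.85) = 0.3400
  C_32 = −[(0.75)(0.00) − (-0.40)(-0.10)] = 0.0400
  C_33 = (0.75)(0.85) − (-0.10)(-0.10) = 0.6275
det(I−A) = Σ_j (I−A)_1j·C_1j = (0.75)(0.4675) + (-0.10)(0.0550) + (-0.40)(0.2125) = 0.260125
adj(I−A) = Cᵀ =
  [ 0.4675   0.0550   0.3400]
  [ 0.0550   0.3125   0.0400]
  [ 0.2125   0.0250   0.6275]
(I − A)⁻¹ = adj(I−A) / det(I−A) ≈
  [   1.7972     0.2114     1.3071]
  [   0.2114     1.2013     0.1538]
  [   0.8169     0.0961     2.4123]
First solve x = (I − A)⁻¹ d = adj(I−A)·d / det(I−A); in particular x_1 = (0.4675·340 + 0.0550·460 + 0.3400·200) / 0.260125 = 252.25 / 0.260125 ≈ 969.72609.
Intermediate flow from 1 to 1: z_11 = a_11 · x_1 = 0.25 × 252.25 / 0.260125 = 63.0625 / 0.260125 ≈ 242.432.

z_11 = 242.432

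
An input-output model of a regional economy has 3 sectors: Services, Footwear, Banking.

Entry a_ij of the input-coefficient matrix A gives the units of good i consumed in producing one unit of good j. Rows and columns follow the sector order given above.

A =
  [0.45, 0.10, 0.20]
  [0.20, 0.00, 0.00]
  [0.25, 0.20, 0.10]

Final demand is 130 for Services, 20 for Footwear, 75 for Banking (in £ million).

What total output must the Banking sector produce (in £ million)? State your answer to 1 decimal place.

I − A =
  [   0.55    -0.10    -0.20]
  [  -0.20     1.00     0.00]
  [  -0.25    -0.20     0.90]
Cofactors of I−A, C_ij = (−1)^(i+j)·(minor ij) (rows/columns in the sector order above):
  C_11 = (1.00)(0.90) − (0.00)(-0.20) = 0.9000
  C_12 = −[(-0.20)(0.90) − (0.00)(-0.25)] = 0.1800
  C_13 = (-0.20)(-0.20) − (1.00)(-0.25) = 0.2900
  C_21 = −[(-0.10)(0.90) − (-0.20)(-0.20)] = 0.1300
  C_22 = (0.55)(0.90) − (-0.20)(-0.25) = 0.4450
  C_23 = −[(0.55)(-0.20) − (-0.10)(-0.25)] = 0.1350
  C_31 = (-0.10)(0.00) − (-0.20)(1.00) = 0.2000
  C_32 = −[(0.55)(0.00) − (-0.20)(-0.20)] = 0.0400
  C_33 = (0.55)(1.00) − (-0.10)(-0.20) = 0.5300
det(I−A) = Σ_j (I−A)_1j·C_1j = (0.55)(0.9000) + (-0.10)(0.1800) + (-0.20)(0.2900) = 0.4190
adj(I−A) = Cᵀ =
  [ 0.9000   0.1300   0.2000]
  [ 0.1800   0.4450   0.0400]
  [ 0.2900   0.1350   0.5300]
(I − A)⁻¹ = adj(I−A) / det(I−A) ≈
  [   2.1480     0.3103     0.4773]
  [   0.4296     1.0621     0.0955]
  [   0.6921     0.3222     1.2649]
x = (I − A)⁻¹ d = adj(I−A)·d / det(I−A), with det(I−A) = 0.4190:
  x_S = (0.9000·130 + 0.1300·20 + 0.2000·75) / 0.4190 = 134.60 / 0.4190 ≈ 321.2
  x_F = (0.1800·130 + 0.4450·20 + 0.0400·75) / 0.4190 = 35.30 / 0.4190 ≈ 84.2
  x_B = (0.2900·130 + 0.1350·20 + 0.5300·75) / 0.4190 = 80.15 / 0.4190 ≈ 191.3

x_B = 191.3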